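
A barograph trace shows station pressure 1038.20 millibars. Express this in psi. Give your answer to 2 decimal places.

15.06 psi

1 mb = 0.0145038 psi, so 1038.20 × 0.0145038 = 15.06 psi.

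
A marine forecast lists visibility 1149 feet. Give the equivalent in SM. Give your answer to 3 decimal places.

1 ft = 0.000189394 SM, so 1149 × 0.000189394 = 0.218 SM.

0.218 SM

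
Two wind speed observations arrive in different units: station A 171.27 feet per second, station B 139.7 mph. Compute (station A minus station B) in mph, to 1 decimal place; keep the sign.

station A: 171.27 ft/s = 116.775 mph.
Difference: 116.775 − 139.700 = -22.9 mph.

-22.9 mph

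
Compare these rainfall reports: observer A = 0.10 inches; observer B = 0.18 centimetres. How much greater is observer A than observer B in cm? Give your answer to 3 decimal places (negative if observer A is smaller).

0.074 cm

observer A: 0.10 in = 0.25400 cm.
Difference: 0.25400 − 0.18000 = 0.074 cm.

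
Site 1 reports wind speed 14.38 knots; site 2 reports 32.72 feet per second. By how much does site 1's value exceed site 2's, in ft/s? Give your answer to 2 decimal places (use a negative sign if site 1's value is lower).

site 1: 14.38 kt = 24.2707 ft/s.
Difference: 24.2707 − 32.7200 = -8.45 ft/s.

-8.45 ft/s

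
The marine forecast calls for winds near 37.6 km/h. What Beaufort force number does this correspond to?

37.6 km/h = 10.4 m/s, which is Beaufort 5 (fresh breeze, 8.0–10.7 m/s).

Beaufort force 5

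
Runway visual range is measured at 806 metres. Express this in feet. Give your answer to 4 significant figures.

1 m = 3.28084 ft, so 806 × 3.28084 = 2644 ft.

2644 ft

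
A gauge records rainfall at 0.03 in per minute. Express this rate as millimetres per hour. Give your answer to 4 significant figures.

45.72 mm/hour

0.03 in/minute × 25.4 mm/in × 60 minute/hour = 45.72 mm/hour.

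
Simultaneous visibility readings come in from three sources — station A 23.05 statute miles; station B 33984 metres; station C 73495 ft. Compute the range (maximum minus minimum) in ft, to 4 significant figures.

station A: 23.05 SM = 121704.00 ft.
station B: 33984 m = 111496.06 ft.
Spread: 121704.00 − 73495.00 = 48210 ft.

48210 ft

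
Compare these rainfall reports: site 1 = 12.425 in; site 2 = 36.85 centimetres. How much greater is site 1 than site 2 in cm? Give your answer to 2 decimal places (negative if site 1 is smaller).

site 1: 12.425 in = 31.5595 cm.
Difference: 31.5595 − 36.8500 = -5.29 cm.

-5.29 cm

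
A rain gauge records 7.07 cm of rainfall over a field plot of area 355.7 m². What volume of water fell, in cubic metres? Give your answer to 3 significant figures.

Depth: 7.07 cm × 10 = 70.7 mm.
1 mm over 1 m² is 1 L, so volume = 70.7 × 355.7 = 25147.99 L = 25.1 m³.

25.1 cubic metres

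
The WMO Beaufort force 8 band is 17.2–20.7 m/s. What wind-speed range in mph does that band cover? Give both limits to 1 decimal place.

17.2–20.7 m/s × 2.237 = 38.5–46.3 mph.

38.5 to 46.3 mph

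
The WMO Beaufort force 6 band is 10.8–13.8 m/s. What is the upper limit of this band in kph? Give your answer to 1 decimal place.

49.7 km/h

10.8–13.8 m/s × 3.6 = 38.9–49.7 km/h.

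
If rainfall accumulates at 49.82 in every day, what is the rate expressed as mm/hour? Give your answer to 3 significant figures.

52.7 mm/hour

49.82 in/day × 25.4 mm/in × 0.0416667 day/hour = 52.7 mm/hour.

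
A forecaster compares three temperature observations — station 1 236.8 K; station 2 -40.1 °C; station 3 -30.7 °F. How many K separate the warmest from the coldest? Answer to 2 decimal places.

station 1: 236.8 K = -36.350 °C.
station 3: -30.7 °F = -34.833 °C.
Spread: (-34.833) − (-40.100) = 5.267 °C.

5.27 K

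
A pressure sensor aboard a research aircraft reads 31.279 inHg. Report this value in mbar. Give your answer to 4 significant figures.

1059 mb

1 inHg = 33.8639 mb, so 31.279 × 33.8639 = 1059 mb.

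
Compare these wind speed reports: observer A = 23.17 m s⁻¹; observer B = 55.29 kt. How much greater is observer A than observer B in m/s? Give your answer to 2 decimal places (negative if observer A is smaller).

-5.27 m/s

observer B: 55.29 kt = 28.4436 m/s.
Difference: 23.1700 − 28.4436 = -5.27 m/s.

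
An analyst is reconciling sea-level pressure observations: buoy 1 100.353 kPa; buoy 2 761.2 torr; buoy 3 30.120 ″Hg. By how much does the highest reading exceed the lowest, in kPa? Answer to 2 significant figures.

1.6 kPa

buoy 2: 761.2 mmHg = 101.485 kPa.
buoy 3: 30.120 inHg = 101.998 kPa.
Spread: 101.998 − 100.353 = 1.6 kPa.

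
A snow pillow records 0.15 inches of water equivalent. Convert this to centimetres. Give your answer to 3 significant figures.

0.381 cm

1 in = 2.54 cm, so 0.15 × 2.54 = 0.381 cm.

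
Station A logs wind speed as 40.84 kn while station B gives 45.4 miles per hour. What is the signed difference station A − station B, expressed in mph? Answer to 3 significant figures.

1.60 mph

station A: 40.84 kt = 46.9978 mph.
Difference: 46.9978 − 45.4000 = 1.60 mph.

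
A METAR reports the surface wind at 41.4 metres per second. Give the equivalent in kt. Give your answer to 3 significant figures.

80.5 kt

1 m/s = 1.94384 kt, so 41.4 × 1.94384 = 80.5 kt.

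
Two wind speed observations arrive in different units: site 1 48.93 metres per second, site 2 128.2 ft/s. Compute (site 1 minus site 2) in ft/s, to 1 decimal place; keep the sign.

32.3 ft/s

site 1: 48.93 m/s = 160.531 ft/s.
Difference: 160.531 − 128.200 = 32.3 ft/s.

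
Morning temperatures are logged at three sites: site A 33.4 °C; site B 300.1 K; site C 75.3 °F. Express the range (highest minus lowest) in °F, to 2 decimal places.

16.82 °F

site B: 300.1 K = 26.950 °C.
site C: 75.3 °F = 24.056 °C.
Spread: 33.400 − 24.056 = 9.344 °C = 16.82 °F.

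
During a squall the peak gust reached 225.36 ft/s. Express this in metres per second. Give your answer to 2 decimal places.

68.69 m/s

1 ft/s = 0.3048 m/s, so 225.36 × 0.3048 = 68.69 m/s.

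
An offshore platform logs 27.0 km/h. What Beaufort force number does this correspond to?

Beaufort force 4

27.0 km/h = 7.5 m/s, which is Beaufort 4 (moderate breeze, 5.5–7.9 m/s).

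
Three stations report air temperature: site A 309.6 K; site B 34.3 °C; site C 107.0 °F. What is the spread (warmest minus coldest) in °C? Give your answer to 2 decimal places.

7.37 °C

site A: 309.6 K = 36.450 °C.
site C: 107.0 °F = 41.667 °C.
Spread: 41.667 − 34.300 = 7.367 °C.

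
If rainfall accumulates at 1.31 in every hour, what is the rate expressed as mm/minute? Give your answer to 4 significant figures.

1.31 in/hour × 25.4 mm/in × 0.0166667 hour/minute = 0.5546 mm/minute.

0.5546 mm/minute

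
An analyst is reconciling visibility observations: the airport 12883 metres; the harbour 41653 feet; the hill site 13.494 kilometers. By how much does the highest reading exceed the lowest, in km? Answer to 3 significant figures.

the airport: 12883 m = 12.88300 km.
the harbour: 41653 ft = 12.69583 km.
Spread: 13.49400 − 12.69583 = 0.798 km.

0.798 km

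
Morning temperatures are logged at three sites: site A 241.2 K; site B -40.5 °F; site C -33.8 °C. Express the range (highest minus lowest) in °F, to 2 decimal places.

site A: 241.2 K = -31.950 °C.
site B: -40.5 °F = -40.278 °C.
Spread: (-31.950) − (-40.278) = 8.328 °C = 14.99 °F.

14.99 °F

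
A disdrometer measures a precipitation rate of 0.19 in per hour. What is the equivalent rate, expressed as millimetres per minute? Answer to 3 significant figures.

0.0804 mm/minute

0.19 in/hour × 25.4 mm/in × 0.0166667 hour/minute = 0.0804 mm/minute.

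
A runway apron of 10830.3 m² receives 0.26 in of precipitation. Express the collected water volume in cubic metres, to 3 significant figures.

Depth: 0.26 in × 25.4 = 6.604 mm.
1 mm over 1 m² is 1 L, so volume = 6.604 × 10830.3 = 71523.301 L = 71.5 m³.

71.5 cubic metres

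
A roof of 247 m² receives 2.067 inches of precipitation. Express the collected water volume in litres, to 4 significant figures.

Depth: 2.067 in × 25.4 = 52.5018 mm.
1 mm over 1 m² is 1 L, so volume = 52.5018 × 247 = 12967.945 L ≈ 12970 L.

12970 litres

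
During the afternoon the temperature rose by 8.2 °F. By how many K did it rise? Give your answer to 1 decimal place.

4.6 K

For a temperature change the 32° offset cancels: ΔK = 8.2 × 0.5556 = 4.6 K.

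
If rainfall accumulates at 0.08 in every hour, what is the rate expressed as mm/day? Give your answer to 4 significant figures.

48.77 mm/day

0.08 in/hour × 25.4 mm/in × 24 hour/day = 48.77 mm/day.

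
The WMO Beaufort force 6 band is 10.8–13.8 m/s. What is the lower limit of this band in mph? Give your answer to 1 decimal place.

24.2 mph

10.8–13.8 m/s × 2.237 = 24.2–30.9 mph.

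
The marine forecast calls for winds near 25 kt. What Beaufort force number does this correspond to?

25 kt lies in the Beaufort 6 band (strong breeze, 22–27 kt).

Beaufort force 6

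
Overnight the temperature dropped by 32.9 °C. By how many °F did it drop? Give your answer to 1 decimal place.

Converting a difference, only the 9/5 scale factor applies: Δ°F = 32.9 × 1.8 = 59.2 °F.

59.2 °F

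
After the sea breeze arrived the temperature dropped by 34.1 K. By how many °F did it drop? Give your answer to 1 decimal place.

61.4 °F

A change of 1 °C equals a change of 1.8 °F: Δ°F = 34.1 × 1.8 = 61.4 °F.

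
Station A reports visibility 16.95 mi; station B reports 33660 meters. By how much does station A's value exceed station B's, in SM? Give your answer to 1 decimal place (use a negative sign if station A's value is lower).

-4.0 SM

station B: 33660 m = 20.915 SM.
Difference: 16.950 − 20.915 = -4.0 SM.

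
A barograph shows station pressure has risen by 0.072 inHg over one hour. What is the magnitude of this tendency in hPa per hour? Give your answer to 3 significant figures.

0.072 inHg / 1 h × 33.8639 hPa/inHg = 2.44 hPa/h.

2.44 hPa per hour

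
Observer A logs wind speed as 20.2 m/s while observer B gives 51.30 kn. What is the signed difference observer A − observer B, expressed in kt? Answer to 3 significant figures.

observer A: 20.2 m/s = 39.266 kt.
Difference: 39.266 − 51.300 = -12.0 kt.

-12.0 kt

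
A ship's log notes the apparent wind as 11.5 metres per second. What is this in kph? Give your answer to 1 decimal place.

41.4 km/h

1 m/s = 3.6 km/h, so 11.5 × 3.6 = 41.4 km/h.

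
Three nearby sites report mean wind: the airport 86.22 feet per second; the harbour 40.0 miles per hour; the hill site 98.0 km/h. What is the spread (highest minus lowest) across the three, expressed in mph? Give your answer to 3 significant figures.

20.9 mph

the airport: 86.22 ft/s = 58.786 mph.
the hill site: 98.0 km/h = 60.894 mph.
Spread: 60.894 − 40.000 = 20.9 mph.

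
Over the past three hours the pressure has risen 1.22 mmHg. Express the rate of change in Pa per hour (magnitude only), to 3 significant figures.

54.2 Pa per hour

1.22 mmHg / 3 h × 133.322 Pa/mmHg = 54.2 Pa/h.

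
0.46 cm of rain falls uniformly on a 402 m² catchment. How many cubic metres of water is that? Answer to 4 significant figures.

1.849 cubic metres

Depth: 0.46 cm × 10 = 4.6 mm.
1 mm over 1 m² is 1 L, so volume = 4.6 × 402 = 1849.2 L = 1.849 m³.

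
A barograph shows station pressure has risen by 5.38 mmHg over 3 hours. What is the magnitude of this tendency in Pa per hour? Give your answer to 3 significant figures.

239 Pa per hour

5.38 mmHg / 3 h × 133.322 Pa/mmHg = 239 Pa/h.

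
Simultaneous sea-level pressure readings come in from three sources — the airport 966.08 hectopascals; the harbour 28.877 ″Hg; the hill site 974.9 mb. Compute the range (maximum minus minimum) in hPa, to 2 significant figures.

the harbour: 28.877 inHg = 977.89 hPa.
the hill site: 974.9 mb = 974.90 hPa.
Spread: 977.89 − 966.08 = 12 hPa.

12 hPa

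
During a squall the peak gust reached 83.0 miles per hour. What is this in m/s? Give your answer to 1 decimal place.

37.1 m/s

1 mph = 0.44704 m/s, so 83.0 × 0.44704 = 37.1 m/s.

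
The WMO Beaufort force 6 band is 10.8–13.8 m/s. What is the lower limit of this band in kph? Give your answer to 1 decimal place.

10.8–13.8 m/s × 3.6 = 38.9–49.7 km/h.

38.9 km/h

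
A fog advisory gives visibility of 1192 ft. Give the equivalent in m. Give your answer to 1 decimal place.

363.3 m

1 ft = 0.3048 m, so 1192 × 0.3048 = 363.3 m.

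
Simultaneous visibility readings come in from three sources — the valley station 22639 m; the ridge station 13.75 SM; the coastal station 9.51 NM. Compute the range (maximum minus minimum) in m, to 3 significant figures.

the ridge station: 13.75 SM = 22128.48 m.
the coastal station: 9.51 nmi = 17612.52 m.
Spread: 22639.00 − 17612.52 = 5030 m.

5030 m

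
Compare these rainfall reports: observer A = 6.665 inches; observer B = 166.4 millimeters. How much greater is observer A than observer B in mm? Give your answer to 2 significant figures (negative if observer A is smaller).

observer A: 6.665 in = 169.291 mm.
Difference: 169.291 − 166.400 = 2.9 mm.

2.9 mm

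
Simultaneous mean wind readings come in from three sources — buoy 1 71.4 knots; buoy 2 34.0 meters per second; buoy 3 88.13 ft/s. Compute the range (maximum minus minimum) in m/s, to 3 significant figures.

buoy 1: 71.4 kt = 36.7313 m/s.
buoy 3: 88.13 ft/s = 26.8620 m/s.
Spread: 36.7313 − 26.8620 = 9.87 m/s.

9.87 m/s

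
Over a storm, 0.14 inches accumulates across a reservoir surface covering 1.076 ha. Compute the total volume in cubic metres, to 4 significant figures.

38.26 cubic metres

Depth: 0.14 in × 25.4 = 3.556 mm.
Area: 1.076 ha = 10760 m².
1 mm over 1 m² is 1 L, so volume = 3.556 × 10760 = 38262.56 L = 38.26 m³.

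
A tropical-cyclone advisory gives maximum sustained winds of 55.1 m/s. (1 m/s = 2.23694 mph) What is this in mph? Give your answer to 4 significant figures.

1 m/s = 2.23694 mph, so 55.1 × 2.23694 = 123.3 mph.

123.3 mph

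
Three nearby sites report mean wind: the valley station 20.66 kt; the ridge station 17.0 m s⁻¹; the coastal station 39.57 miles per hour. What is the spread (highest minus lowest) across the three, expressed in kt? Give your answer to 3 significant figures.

the ridge station: 17.0 m/s = 33.045 kt.
the coastal station: 39.57 mph = 34.385 kt.
Spread: 34.385 − 20.660 = 13.7 kt.

13.7 kt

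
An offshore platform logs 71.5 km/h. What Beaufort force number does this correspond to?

71.5 km/h = 19.9 m/s, which is Beaufort 8 (gale, 17.2–20.7 m/s).

Beaufort force 8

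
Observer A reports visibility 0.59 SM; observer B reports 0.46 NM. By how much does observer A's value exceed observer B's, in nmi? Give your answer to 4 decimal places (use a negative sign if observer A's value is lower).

0.0527 nmi

observer A: 0.59 SM = 0.512696 nmi.
Difference: 0.512696 − 0.460000 = 0.0527 nmi.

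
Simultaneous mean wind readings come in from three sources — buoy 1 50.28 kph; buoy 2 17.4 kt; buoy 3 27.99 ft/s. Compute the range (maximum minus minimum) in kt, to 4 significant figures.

10.57 kt

buoy 1: 50.28 km/h = 27.1490 kt.
buoy 3: 27.99 ft/s = 16.5836 kt.
Spread: 27.1490 − 16.5836 = 10.57 kt.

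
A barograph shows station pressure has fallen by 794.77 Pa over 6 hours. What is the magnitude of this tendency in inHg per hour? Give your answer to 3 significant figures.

0.0391 inHg per hour

794.77 Pa / 6 h × 0.0002953 inHg/Pa = 0.0391 inHg/h.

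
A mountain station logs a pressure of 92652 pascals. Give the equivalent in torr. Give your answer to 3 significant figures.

1 Pa = 0.00750062 mmHg, so 92652 × 0.00750062 = 695 mmHg.

695 mmHg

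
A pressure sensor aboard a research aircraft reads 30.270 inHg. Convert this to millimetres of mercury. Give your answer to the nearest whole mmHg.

1 inHg = 25.4 mmHg, so 30.270 × 25.4 = 769 mmHg.

769 mmHg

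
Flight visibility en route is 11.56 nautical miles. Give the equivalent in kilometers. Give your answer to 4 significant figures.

1 nmi = 1.852 km, so 11.56 × 1.852 = 21.41 km.

21.41 km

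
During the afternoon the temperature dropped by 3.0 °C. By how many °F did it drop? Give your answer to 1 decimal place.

Converting a difference, only the 9/5 scale factor applies: Δ°F = 3.0 × 1.8 = 5.4 °F.

5.4 °F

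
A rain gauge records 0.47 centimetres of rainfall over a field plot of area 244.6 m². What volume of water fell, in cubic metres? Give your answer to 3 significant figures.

Depth: 0.47 cm × 10 = 4.7 mm.
1 mm over 1 m² is 1 L, so volume = 4.7 × 244.6 = 1149.62 L = 1.15 m³.

1.15 cubic metres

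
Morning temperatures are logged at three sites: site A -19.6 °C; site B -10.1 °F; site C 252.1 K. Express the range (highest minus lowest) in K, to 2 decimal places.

3.79 K

site B: -10.1 °F = -23.389 °C.
site C: 252.1 K = -21.050 °C.
Spread: (-19.600) − (-23.389) = 3.789 °C.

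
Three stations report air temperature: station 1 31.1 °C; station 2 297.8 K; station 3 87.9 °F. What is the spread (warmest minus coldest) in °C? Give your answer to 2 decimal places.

6.45 °C

station 2: 297.8 K = 24.650 °C.
station 3: 87.9 °F = 31.056 °C.
Spread: 31.100 − 24.650 = 6.450 °C.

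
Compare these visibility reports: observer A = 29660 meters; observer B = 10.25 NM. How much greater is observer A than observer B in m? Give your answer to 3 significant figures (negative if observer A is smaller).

observer B: 10.25 nmi = 18983.00 m.
Difference: 29660.00 − 18983.00 = 10700 m.

10700 m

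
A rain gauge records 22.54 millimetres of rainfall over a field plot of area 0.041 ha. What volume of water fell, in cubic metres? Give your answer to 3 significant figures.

9.24 cubic metres

Area: 0.041 ha = 410 m².
1 mm over 1 m² is 1 L, so volume = 22.54 × 410 = 9241.4 L = 9.24 m³.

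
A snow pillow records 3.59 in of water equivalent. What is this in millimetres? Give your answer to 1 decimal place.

1 in = 25.4 mm, so 3.59 × 25.4 = 91.2 mm.

91.2 mm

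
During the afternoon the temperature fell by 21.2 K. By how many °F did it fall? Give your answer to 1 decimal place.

A change of 1 °C equals a change of 1.8 °F: Δ°F = 21.2 × 1.8 = 38.2 °F.

38.2 °F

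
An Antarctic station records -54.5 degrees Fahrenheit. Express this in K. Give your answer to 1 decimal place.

First to °C: -48.06 °C.
Then to K: 225.1 K.

225.1 K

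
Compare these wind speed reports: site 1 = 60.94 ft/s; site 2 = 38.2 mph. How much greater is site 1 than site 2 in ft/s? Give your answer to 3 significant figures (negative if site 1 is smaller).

4.91 ft/s

site 2: 38.2 mph = 56.0267 ft/s.
Difference: 60.9400 − 56.0267 = 4.91 ft/s.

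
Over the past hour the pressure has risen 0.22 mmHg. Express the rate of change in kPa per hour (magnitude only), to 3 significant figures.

0.22 mmHg / 1 h × 0.133322 kPa/mmHg = 0.0293 kPa/h.

0.0293 kPa per hour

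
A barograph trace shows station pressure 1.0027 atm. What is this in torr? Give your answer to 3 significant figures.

762 mmHg

1 atm = 760 mmHg, so 1.0027 × 760 = 762 mmHg.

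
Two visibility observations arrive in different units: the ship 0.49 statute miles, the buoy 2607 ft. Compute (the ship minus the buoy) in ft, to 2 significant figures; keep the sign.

the ship: 0.49 SM = 2587.20 ft.
Difference: 2587.20 − 2607.00 = -20 ft.

-20 ft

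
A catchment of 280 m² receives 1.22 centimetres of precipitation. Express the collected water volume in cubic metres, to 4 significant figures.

Depth: 1.22 cm × 10 = 12.2 mm.
1 mm over 1 m² is 1 L, so volume = 12.2 × 280 = 3416 L = 3.416 m³.

3.416 cubic metres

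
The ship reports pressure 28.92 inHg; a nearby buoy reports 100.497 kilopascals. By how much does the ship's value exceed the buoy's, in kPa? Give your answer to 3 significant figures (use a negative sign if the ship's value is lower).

the ship: 28.92 inHg = 97.9344 kPa.
Difference: 97.9344 − 100.4970 = -2.56 kPa.

-2.56 kPa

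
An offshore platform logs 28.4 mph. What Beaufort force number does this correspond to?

Beaufort force 6

28.4 mph = 12.7 m/s, which is Beaufort 6 (strong breeze, 10.8–13.8 m/s).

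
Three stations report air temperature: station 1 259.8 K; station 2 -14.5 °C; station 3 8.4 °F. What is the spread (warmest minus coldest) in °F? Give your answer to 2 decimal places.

2.50 °F

station 1: 259.8 K = -13.350 °C.
station 3: 8.4 °F = -13.111 °C.
Spread: (-13.111) − (-14.500) = 1.389 °C = 2.50 °F.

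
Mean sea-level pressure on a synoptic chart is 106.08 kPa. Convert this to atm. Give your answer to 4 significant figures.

1.047 atm

1 kPa = 0.00986923 atm, so 106.08 × 0.00986923 = 1.047 atm.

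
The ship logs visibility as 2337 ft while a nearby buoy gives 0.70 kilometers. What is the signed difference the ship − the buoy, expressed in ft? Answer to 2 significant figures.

the buoy: 0.70 km = 2296.59 ft.
Difference: 2337.00 − 2296.59 = 40 ft.

40 ft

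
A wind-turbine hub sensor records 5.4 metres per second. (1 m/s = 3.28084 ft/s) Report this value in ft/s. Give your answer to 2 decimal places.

17.72 ft/s

1 m/s = 3.28084 ft/s, so 5.4 × 3.28084 = 17.72 ft/s.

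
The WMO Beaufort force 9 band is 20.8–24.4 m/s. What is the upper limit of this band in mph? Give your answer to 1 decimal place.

20.8–24.4 m/s × 2.237 = 46.5–54.6 mph.

54.6 mph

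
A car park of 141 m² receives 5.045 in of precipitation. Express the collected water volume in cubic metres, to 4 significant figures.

Depth: 5.045 in × 25.4 = 128.143 mm.
1 mm over 1 m² is 1 L, so volume = 128.143 × 141 = 18068.163 L = 18.07 m³.

18.07 cubic metres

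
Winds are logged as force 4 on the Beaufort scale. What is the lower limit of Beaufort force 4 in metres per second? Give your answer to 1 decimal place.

5.5 m/s

Beaufort 4 (moderate breeze) spans 5.5–7.9 m/s.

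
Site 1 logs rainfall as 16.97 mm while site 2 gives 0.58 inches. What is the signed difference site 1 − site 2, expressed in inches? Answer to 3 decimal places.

site 1: 16.97 mm = 0.66811 in.
Difference: 0.66811 − 0.58000 = 0.088 in.

0.088 in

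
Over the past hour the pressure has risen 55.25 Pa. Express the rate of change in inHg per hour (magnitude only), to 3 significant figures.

55.25 Pa / 1 h × 0.0002953 inHg/Pa = 0.0163 inHg/h.

0.0163 inHg per hour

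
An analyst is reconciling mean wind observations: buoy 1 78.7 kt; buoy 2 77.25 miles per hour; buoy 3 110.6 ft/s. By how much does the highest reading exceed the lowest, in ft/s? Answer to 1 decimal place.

22.2 ft/s

buoy 1: 78.7 kt = 132.831 ft/s.
buoy 2: 77.25 mph = 113.300 ft/s.
Spread: 132.831 − 110.600 = 22.2 ft/s.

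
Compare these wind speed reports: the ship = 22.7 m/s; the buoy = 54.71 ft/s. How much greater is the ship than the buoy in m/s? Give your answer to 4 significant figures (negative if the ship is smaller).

the buoy: 54.71 ft/s = 16.67561 m/s.
Difference: 22.70000 − 16.67561 = 6.024 m/s.

6.024 m/s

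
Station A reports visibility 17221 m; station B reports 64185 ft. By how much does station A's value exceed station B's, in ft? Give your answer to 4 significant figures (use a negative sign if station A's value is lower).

station A: 17221 m = 56499.34 ft.
Difference: 56499.34 − 64185.00 = -7686 ft.

-7686 ft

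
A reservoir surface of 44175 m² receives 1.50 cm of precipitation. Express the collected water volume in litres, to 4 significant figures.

Depth: 1.50 cm × 10 = 15 mm.
1 mm over 1 m² is 1 L, so volume = 15 × 44175 = 662625 L ≈ 662600 L.

662600 litres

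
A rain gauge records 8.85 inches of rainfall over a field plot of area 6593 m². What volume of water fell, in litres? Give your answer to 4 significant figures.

1482000 litres

Depth: 8.85 in × 25.4 = 224.79 mm.
1 mm over 1 m² is 1 L, so volume = 224.79 × 6593 = 1482040.5 L ≈ 1482000 L.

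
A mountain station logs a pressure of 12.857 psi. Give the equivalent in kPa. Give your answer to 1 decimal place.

1 psi = 6.89476 kPa, so 12.857 × 6.89476 = 88.6 kPa.

88.6 kPa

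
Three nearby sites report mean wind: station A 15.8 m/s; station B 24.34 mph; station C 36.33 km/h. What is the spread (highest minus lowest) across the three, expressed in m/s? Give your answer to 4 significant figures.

station B: 24.34 mph = 10.88095 m/s.
station C: 36.33 km/h = 10.09167 m/s.
Spread: 15.80000 − 10.09167 = 5.708 m/s.

5.708 m/s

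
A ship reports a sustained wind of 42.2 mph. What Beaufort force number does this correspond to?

42.2 mph = 18.9 m/s, which is Beaufort 8 (gale, 17.2–20.7 m/s).

Beaufort force 8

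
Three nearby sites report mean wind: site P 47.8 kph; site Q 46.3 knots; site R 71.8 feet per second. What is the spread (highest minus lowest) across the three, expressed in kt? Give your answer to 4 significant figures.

site P: 47.8 km/h = 25.8099 kt.
site R: 71.8 ft/s = 42.5403 kt.
Spread: 46.3000 − 25.8099 = 20.49 kt.

20.49 kt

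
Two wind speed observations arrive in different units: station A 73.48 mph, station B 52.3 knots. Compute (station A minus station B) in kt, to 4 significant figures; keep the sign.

11.55 kt

station A: 73.48 mph = 63.8524 kt.
Difference: 63.8524 − 52.3000 = 11.55 kt.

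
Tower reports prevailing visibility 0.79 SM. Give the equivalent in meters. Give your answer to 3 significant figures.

1270 m

1 SM = 1609.34 m, so 0.79 × 1609.34 = 1270 m.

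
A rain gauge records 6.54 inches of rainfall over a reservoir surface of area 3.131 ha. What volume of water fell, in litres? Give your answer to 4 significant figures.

Depth: 6.54 in × 25.4 = 166.116 mm.
Area: 3.131 ha = 31310 m².
1 mm over 1 m² is 1 L, so volume = 166.116 × 31310 = 5201092 L ≈ 5201000 L.

5201000 litres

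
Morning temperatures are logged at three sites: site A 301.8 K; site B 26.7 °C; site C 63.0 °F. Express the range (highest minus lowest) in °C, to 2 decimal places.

site A: 301.8 K = 28.650 °C.
site C: 63.0 °F = 17.222 °C.
Spread: 28.650 − 17.222 = 11.428 °C.

11.43 °C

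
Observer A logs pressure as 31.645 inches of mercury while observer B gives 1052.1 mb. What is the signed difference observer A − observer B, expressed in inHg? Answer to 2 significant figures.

observer B: 1052.1 mb = 31.0685 inHg.
Difference: 31.6450 − 31.0685 = 0.58 inHg.

0.58 inHg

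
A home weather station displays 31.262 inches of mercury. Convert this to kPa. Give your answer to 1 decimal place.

105.9 kPa

1 inHg = 3.38639 kPa, so 31.262 × 3.38639 = 105.9 kPa.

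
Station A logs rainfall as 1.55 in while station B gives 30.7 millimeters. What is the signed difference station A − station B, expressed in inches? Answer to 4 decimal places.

0.3413 in

station B: 30.7 mm = 1.208661 in.
Difference: 1.550000 − 1.208661 = 0.3413 in.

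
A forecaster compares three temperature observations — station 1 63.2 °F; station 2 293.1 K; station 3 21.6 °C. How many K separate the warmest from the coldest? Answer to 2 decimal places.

4.27 K

station 1: 63.2 °F = 17.333 °C.
station 2: 293.1 K = 19.950 °C.
Spread: 21.600 − 17.333 = 4.267 °C.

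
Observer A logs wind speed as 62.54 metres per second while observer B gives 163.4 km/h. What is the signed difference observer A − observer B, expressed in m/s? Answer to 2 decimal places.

17.15 m/s

observer B: 163.4 km/h = 45.3889 m/s.
Difference: 62.5400 − 45.3889 = 17.15 m/s.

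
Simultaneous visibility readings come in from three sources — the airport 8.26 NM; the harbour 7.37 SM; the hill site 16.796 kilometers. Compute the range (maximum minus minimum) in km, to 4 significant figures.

4.935 km

the airport: 8.26 nmi = 15.29752 km.
the harbour: 7.37 SM = 11.86087 km.
Spread: 16.79600 − 11.86087 = 4.935 km.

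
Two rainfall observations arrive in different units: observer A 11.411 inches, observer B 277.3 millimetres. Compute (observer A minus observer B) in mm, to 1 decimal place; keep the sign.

observer A: 11.411 in = 289.839 mm.
Difference: 289.839 − 277.300 = 12.5 mm.

12.5 mm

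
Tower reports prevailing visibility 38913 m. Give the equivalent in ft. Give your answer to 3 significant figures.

1 m = 3.28084 ft, so 38913 × 3.28084 = 128000 ft.

128000 ft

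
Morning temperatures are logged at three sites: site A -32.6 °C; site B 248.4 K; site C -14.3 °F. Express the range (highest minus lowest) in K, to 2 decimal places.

site B: 248.4 K = -24.750 °C.
site C: -14.3 °F = -25.722 °C.
Spread: (-24.750) − (-32.600) = 7.850 °C.

7.85 K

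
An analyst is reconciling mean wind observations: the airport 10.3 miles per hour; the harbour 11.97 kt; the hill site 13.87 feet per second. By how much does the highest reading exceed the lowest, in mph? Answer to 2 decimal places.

the harbour: 11.97 kt = 13.7748 mph.
the hill site: 13.87 ft/s = 9.4568 mph.
Spread: 13.7748 − 9.4568 = 4.32 mph.

4.32 mph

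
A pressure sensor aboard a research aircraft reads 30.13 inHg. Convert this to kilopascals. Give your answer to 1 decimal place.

102.0 kPa

1 inHg = 3.38639 kPa, so 30.13 × 3.38639 = 102.0 kPa.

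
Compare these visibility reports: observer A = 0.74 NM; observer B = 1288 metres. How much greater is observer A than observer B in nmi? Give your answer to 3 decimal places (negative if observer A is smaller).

observer B: 1288 m = 0.69546 nmi.
Difference: 0.74000 − 0.69546 = 0.045 nmi.

0.045 nmi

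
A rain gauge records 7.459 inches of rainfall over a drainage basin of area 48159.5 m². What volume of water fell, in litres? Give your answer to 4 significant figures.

9124000 litres

Depth: 7.459 in × 25.4 = 189.4586 mm.
1 mm over 1 m² is 1 L, so volume = 189.4586 × 48159.5 = 9124231.4 L ≈ 9124000 L.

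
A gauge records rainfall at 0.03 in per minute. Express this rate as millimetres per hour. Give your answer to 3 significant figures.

0.03 in/minute × 25.4 mm/in × 60 minute/hour = 45.7 mm/hour.

45.7 mm/hour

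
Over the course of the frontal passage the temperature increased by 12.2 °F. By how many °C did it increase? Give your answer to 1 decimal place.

6.8 °C

For a temperature change the 32° offset cancels: Δ°C = 12.2 × 0.5556 = 6.8 °C.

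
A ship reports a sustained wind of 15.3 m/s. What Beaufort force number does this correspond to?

Beaufort force 7

15.3 m/s lies in the Beaufort 7 band (near gale, 13.9–17.1 m/s).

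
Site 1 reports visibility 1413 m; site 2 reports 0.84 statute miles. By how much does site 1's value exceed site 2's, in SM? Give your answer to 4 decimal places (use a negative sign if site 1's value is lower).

site 1: 1413 m = 0.877997 SM.
Difference: 0.877997 − 0.840000 = 0.0380 SM.

0.0380 SM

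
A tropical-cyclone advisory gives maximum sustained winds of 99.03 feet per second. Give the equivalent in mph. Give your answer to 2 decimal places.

1 ft/s = 0.681818 mph, so 99.03 × 0.681818 = 67.52 mph.

67.52 mph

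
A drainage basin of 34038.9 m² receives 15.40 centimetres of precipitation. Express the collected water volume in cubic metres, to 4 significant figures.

5242 cubic metres

Depth: 15.40 cm × 10 = 154 mm.
1 mm over 1 m² is 1 L, so volume = 154 × 34038.9 = 5241990.6 L = 5242 m³.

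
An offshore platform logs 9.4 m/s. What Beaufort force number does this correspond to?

9.4 m/s lies in the Beaufort 5 band (fresh breeze, 8.0–10.7 m/s).

Beaufort force 5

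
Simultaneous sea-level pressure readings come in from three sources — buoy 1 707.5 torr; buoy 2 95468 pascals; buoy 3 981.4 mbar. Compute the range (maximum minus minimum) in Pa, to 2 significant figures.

buoy 1: 707.5 mmHg = 94325.59 Pa.
buoy 3: 981.4 mb = 98140.00 Pa.
Spread: 98140.00 − 94325.59 = 3800 Pa.

3800 Pa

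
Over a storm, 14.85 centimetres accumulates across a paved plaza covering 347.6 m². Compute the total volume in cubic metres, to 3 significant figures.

51.6 cubic metres

Depth: 14.85 cm × 10 = 148.5 mm.
1 mm over 1 m² is 1 L, so volume = 148.5 × 347.6 = 51618.6 L = 51.6 m³.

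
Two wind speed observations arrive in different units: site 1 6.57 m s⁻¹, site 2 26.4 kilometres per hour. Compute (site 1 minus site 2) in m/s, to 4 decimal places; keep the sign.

site 2: 26.4 km/h = 7.333333 m/s.
Difference: 6.570000 − 7.333333 = -0.7633 m/s.

-0.7633 m/s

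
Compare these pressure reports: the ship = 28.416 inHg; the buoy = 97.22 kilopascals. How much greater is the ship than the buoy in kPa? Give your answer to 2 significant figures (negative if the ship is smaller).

the ship: 28.416 inHg = 96.2276 kPa.
Difference: 96.2276 − 97.2200 = -0.99 kPa.

-0.99 kPa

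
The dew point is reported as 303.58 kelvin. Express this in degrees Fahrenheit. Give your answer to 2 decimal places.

First to °C: 30.43 °C.
Then to °F: 86.77 °F.

86.77 °F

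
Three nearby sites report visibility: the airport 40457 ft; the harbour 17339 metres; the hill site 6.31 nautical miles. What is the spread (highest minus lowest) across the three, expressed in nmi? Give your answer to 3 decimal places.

3.052 nmi

the airport: 40457 ft = 6.65837 nmi.
the harbour: 17339 m = 9.36231 nmi.
Spread: 9.36231 − 6.31000 = 3.052 nmi.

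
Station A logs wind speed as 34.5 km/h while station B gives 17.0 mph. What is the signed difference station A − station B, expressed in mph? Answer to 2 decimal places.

station A: 34.5 km/h = 21.4373 mph.
Difference: 21.4373 − 17.0000 = 4.44 mph.

4.44 mph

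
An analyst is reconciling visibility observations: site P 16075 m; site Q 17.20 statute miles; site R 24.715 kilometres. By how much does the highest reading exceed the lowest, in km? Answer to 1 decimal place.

site P: 16075 m = 16.075 km.
site Q: 17.20 SM = 27.681 km.
Spread: 27.681 − 16.075 = 11.6 km.

11.6 km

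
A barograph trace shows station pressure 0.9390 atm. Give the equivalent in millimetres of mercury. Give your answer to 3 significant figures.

714 mmHg

1 atm = 760 mmHg, so 0.9390 × 760 = 714 mmHg.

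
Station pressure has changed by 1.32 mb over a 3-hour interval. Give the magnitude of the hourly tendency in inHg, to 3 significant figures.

0.0130 inHg per hour

1.32 mb / 3 h × 0.02953 inHg/mb = 0.0130 inHg/h.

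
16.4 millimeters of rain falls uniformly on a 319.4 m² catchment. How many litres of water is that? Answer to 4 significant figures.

5238 litres

1 mm over 1 m² is 1 L, so volume = 16.4 × 319.4 = 5238.16 L ≈ 5238 L.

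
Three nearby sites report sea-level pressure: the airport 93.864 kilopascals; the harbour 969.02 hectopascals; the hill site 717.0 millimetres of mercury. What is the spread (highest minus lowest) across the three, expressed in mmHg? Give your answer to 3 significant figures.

the airport: 93.864 kPa = 704.038 mmHg.
the harbour: 969.02 hPa = 726.825 mmHg.
Spread: 726.825 − 704.038 = 22.8 mmHg.

22.8 mmHg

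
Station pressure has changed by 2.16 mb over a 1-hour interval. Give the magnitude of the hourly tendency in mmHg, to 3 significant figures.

2.16 mb / 1 h × 0.750062 mmHg/mb = 1.62 mmHg/h.

1.62 mmHg per hour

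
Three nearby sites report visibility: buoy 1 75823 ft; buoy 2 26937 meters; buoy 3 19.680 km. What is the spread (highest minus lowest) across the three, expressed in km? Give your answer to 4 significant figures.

7.257 km

buoy 1: 75823 ft = 23.11085 km.
buoy 2: 26937 m = 26.93700 km.
Spread: 26.93700 − 19.68000 = 7.257 km.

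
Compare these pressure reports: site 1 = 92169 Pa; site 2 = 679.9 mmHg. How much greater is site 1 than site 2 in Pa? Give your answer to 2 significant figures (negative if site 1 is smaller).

site 2: 679.9 mmHg = 90645.89 Pa.
Difference: 92169.00 − 90645.89 = 1500 Pa.

1500 Pa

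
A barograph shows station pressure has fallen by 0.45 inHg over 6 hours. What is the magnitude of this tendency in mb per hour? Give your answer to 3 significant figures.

2.54 mb per hour

0.45 inHg / 6 h × 33.8639 mb/inHg = 2.54 mb/h.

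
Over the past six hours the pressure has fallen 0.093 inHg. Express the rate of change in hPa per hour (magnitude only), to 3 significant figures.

0.093 inHg / 6 h × 33.8639 hPa/inHg = 0.525 hPa/h.

0.525 hPa per hour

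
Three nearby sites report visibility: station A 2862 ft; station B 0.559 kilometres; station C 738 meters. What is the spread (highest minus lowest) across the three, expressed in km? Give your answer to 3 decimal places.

0.313 km

station A: 2862 ft = 0.87234 km.
station C: 738 m = 0.73800 km.
Spread: 0.87234 − 0.55900 = 0.313 km.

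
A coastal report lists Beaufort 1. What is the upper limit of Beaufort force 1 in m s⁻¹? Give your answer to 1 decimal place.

Beaufort 1 (light air) spans 0.3–1.5 m/s.

1.5 m/s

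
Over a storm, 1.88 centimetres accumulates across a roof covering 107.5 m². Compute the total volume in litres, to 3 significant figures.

Depth: 1.88 cm × 10 = 18.8 mm.
1 mm over 1 m² is 1 L, so volume = 18.8 × 107.5 = 2021 L ≈ 2020 L.

2020 litres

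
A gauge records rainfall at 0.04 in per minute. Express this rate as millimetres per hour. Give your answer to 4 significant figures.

60.96 mm/hour

0.04 in/minute × 25.4 mm/in × 60 minute/hour = 60.96 mm/hour.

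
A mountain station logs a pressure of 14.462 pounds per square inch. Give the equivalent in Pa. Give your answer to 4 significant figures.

99710 Pa

1 psi = 6894.76 Pa, so 14.462 × 6894.76 = 99710 Pa.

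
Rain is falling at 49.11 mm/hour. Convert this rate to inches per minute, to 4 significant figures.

0.03222 in/minute

49.11 mm/hour × 0.0393701 in/mm × 0.0166667 hour/minute = 0.03222 in/minute.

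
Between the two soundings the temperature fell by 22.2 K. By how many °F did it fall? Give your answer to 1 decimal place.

40.0 °F

Converting a difference, only the 9/5 scale factor applies: Δ°F = 22.2 × 1.8 = 40.0 °F.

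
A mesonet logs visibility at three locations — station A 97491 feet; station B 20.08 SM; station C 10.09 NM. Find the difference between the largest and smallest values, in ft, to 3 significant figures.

station B: 20.08 SM = 106022.40 ft.
station C: 10.09 nmi = 61308.01 ft.
Spread: 106022.40 − 61308.01 = 44700 ft.

44700 ft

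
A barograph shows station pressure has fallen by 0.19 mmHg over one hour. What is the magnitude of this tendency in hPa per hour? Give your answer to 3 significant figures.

0.253 hPa per hour

0.19 mmHg / 1 h × 1.33322 hPa/mmHg = 0.253 hPa/h.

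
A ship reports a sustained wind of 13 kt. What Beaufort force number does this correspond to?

13 kt lies in the Beaufort 4 band (moderate breeze, 11–16 kt).

Beaufort force 4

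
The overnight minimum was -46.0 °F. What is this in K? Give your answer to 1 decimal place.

229.8 K

First to °C: -43.33 °C.
Then to K: 229.8 K.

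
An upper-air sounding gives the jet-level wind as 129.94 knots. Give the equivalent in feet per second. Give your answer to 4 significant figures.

219.3 ft/s

1 kt = 1.68781 ft/s, so 129.94 × 1.68781 = 219.3 ft/s.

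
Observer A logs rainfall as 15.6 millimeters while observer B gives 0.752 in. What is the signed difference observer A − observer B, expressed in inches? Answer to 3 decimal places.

observer A: 15.6 mm = 0.61417 in.
Difference: 0.61417 − 0.75200 = -0.138 in.

-0.138 in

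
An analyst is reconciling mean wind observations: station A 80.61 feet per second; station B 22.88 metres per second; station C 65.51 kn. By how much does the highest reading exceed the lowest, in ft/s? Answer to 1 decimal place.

station B: 22.88 m/s = 75.066 ft/s.
station C: 65.51 kt = 110.568 ft/s.
Spread: 110.568 − 75.066 = 35.5 ft/s.

35.5 ft/s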